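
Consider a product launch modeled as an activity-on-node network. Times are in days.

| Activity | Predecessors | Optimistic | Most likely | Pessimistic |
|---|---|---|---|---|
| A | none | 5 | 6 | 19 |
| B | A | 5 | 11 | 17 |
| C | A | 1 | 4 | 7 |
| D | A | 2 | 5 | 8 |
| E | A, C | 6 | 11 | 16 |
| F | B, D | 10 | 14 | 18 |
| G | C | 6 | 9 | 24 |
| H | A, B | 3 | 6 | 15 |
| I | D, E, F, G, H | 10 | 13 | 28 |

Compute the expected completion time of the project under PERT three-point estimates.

48 days

te_A = (5 + 4·6 + 19)/6 = 48/6 = 8
te_B = (5 + 4·11 + 17)/6 = 66/6 = 11
te_C = (1 + 4·4 + 7)/6 = 24/6 = 4
te_D = (2 + 4·5 + 8)/6 = 30/6 = 5
te_E = (6 + 4·11 + 16)/6 = 66/6 = 11
te_F = (10 + 4·14 + 18)/6 = 84/6 = 14
te_G = (6 + 4·9 + 24)/6 = 66/6 = 11
te_H = (3 + 4·6 + 15)/6 = 42/6 = 7
te_I = (10 + 4·13 + 28)/6 = 90/6 = 15

Forward pass:
ES_A = 0; EF_A = 8
ES_B = 8; EF_B = 8+11 = 19
ES_C = 8; EF_C = 8+4 = 12
ES_D = 8; EF_D = 8+5 = 13
ES_E = max(EF_A=8, EF_C=12) = 12; EF_E = 12+11 = 23
ES_F = max(EF_B=19, EF_D=13) = 19; EF_F = 19+14 = 33
ES_G = 12; EF_G = 12+11 = 23
ES_H = max(EF_A=8, EF_B=19) = 19; EF_H = 19+7 = 26
ES_I = max(EF_D=13, EF_E=23, EF_F=33, EF_G=23, EF_H=26) = 33; EF_I = 33+15 = 48
Expected project duration μ = 48 days. Critical path: A → B → F → I.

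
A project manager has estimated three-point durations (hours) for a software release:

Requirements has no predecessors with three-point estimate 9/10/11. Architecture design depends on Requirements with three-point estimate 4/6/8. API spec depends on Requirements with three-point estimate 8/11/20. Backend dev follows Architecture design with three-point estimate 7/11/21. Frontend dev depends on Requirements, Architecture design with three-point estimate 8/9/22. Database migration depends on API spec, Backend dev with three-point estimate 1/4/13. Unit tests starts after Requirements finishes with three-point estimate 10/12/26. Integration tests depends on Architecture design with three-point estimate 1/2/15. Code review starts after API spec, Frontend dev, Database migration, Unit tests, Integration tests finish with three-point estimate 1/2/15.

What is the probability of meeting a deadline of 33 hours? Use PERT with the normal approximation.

te_Requirements = (9 + 4·10 + 11)/6 = 60/6 = 10; σ²_Requirements = ((11−9)/6)² = 0.111
te_Architecture design = (4 + 4·6 + 8)/6 = 36/6 = 6; σ²_Architecture design = ((8−4)/6)² = 0.444
te_API spec = (8 + 4·11 + 20)/6 = 72/6 = 12; σ²_API spec = ((20−8)/6)² = 4.000
te_Backend dev = (7 + 4·11 + 21)/6 = 72/6 = 12; σ²_Backend dev = ((21−7)/6)² = 5.444
te_Frontend dev = (8 + 4·9 + 22)/6 = 66/6 = 11; σ²_Frontend dev = ((22−8)/6)² = 5.444
te_Database migration = (1 + 4·4 + 13)/6 = 30/6 = 5; σ²_Database migration = ((13−1)/6)² = 4.000
te_Unit tests = (10 + 4·12 + 26)/6 = 84/6 = 14; σ²_Unit tests = ((26−10)/6)² = 7.111
te_Integration tests = (1 + 4·2 + 15)/6 = 24/6 = 4; σ²_Integration tests = ((15−1)/6)² = 5.444
te_Code review = (1 + 4·2 + 15)/6 = 24/6 = 4; σ²_Code review = ((15−1)/6)² = 5.444

Forward pass:
ES_Requirements = 0; EF_Requirements = 10
ES_Architecture design = 10; EF_Architecture design = 10+6 = 16
ES_API spec = 10; EF_API spec = 10+12 = 22
ES_Backend dev = 16; EF_Backend dev = 16+12 = 28
ES_Frontend dev = max(EF_Requirements=10, EF_Architecture design=16) = 16; EF_Frontend dev = 16+11 = 27
ES_Database migration = max(EF_API spec=22, EF_Backend dev=28) = 28; EF_Database migration = 28+5 = 33
ES_Unit tests = 10; EF_Unit tests = 10+14 = 24
ES_Integration tests = 16; EF_Integration tests = 16+4 = 20
ES_Code review = max(EF_API spec=22, EF_Frontend dev=27, EF_Database migration=33, EF_Unit tests=24, EF_Integration tests=20) = 33; EF_Code review = 33+4 = 37
Expected project duration μ = 37 hours. Critical path: Requirements → Architecture design → Backend dev → Database migration → Code review.

Variance along critical path = 0.111 + 0.444 + 5.444 + 4.000 + 5.444 = 15.444; σ = √15.444 = 3.930 hours.
Z = (33 − 37) / 3.930 = -1.018
P(T ≤ 33) = Φ(-1.018) ≈ 0.154

0.154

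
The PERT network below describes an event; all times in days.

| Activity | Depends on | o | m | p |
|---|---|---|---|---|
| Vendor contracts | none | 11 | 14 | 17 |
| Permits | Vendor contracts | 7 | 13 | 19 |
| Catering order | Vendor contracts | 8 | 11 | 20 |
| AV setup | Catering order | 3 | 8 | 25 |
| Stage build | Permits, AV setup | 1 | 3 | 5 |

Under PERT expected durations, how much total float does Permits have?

te_Vendor contracts = (11 + 4·14 + 17)/6 = 84/6 = 14
te_Permits = (7 + 4·13 + 19)/6 = 78/6 = 13
te_Catering order = (8 + 4·11 + 20)/6 = 72/6 = 12
te_AV setup = (3 + 4·8 + 25)/6 = 60/6 = 10
te_Stage build = (1 + 4·3 + 5)/6 = 18/6 = 3

Forward pass:
ES_Vendor contracts = 0; EF_Vendor contracts = 14
ES_Permits = 14; EF_Permits = 14+13 = 27
ES_Catering order = 14; EF_Catering order = 14+12 = 26
ES_AV setup = 26; EF_AV setup = 26+10 = 36
ES_Stage build = max(EF_Permits=27, EF_AV setup=36) = 36; EF_Stage build = 36+3 = 39
Expected project duration μ = 39 days. Critical path: Vendor contracts → Catering order → AV setup → Stage build.

Backward pass:
LF_Stage build = 39; LS_Stage build = 39−3 = 36
LF_AV setup = LS_Stage build = 36; LS_AV setup = 36−10 = 26
LF_Catering order = LS_AV setup = 26; LS_Catering order = 26−12 = 14
LF_Permits = LS_Stage build = 36; LS_Permits = 36−13 = 23
LF_Vendor contracts = min(LS_Permits=23, LS_Catering order=14) = 14; LS_Vendor contracts = 14−14 = 0
Slack_Permits = LS_Permits − ES_Permits = 23 − 14 = 9

9 days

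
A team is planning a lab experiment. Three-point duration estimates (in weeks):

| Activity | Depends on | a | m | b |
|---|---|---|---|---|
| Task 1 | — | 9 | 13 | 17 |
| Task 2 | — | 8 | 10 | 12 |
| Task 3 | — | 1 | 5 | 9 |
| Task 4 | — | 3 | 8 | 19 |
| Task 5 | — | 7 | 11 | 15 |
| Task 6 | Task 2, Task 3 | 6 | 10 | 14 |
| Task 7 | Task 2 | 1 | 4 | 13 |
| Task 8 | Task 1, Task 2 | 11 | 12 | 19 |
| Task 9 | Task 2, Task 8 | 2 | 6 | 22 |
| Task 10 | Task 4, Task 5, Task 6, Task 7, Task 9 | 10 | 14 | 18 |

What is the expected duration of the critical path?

48 weeks

te_Task 1 = (9 + 4·13 + 17)/6 = 78/6 = 13
te_Task 2 = (8 + 4·10 + 12)/6 = 60/6 = 10
te_Task 3 = (1 + 4·5 + 9)/6 = 30/6 = 5
te_Task 4 = (3 + 4·8 + 19)/6 = 54/6 = 9
te_Task 5 = (7 + 4·11 + 15)/6 = 66/6 = 11
te_Task 6 = (6 + 4·10 + 14)/6 = 60/6 = 10
te_Task 7 = (1 + 4·4 + 13)/6 = 30/6 = 5
te_Task 8 = (11 + 4·12 + 19)/6 = 78/6 = 13
te_Task 9 = (2 + 4·6 + 22)/6 = 48/6 = 8
te_Task 10 = (10 + 4·14 + 18)/6 = 84/6 = 14

Forward pass:
ES_Task 1 = 0; EF_Task 1 = 13
ES_Task 2 = 0; EF_Task 2 = 10
ES_Task 3 = 0; EF_Task 3 = 5
ES_Task 4 = 0; EF_Task 4 = 9
ES_Task 5 = 0; EF_Task 5 = 11
ES_Task 6 = max(EF_Task 2=10, EF_Task 3=5) = 10; EF_Task 6 = 10+10 = 20
ES_Task 7 = 10; EF_Task 7 = 10+5 = 15
ES_Task 8 = max(EF_Task 1=13, EF_Task 2=10) = 13; EF_Task 8 = 13+13 = 26
ES_Task 9 = max(EF_Task 2=10, EF_Task 8=26) = 26; EF_Task 9 = 26+8 = 34
ES_Task 10 = max(EF_Task 4=9, EF_Task 5=11, EF_Task 6=20, EF_Task 7=15, EF_Task 9=34) = 34; EF_Task 10 = 34+14 = 48
Expected project duration μ = 48 weeks. Critical path: Task 1 → Task 8 → Task 9 → Task 10.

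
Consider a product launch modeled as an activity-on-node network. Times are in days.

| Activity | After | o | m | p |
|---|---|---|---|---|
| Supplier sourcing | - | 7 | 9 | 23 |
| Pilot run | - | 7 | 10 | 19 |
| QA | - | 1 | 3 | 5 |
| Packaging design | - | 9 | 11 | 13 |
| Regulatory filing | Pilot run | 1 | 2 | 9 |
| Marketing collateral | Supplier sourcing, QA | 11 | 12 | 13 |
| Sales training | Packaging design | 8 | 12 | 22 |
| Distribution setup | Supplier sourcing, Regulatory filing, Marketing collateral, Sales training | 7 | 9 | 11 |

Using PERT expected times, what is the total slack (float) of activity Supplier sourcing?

te_Supplier sourcing = (7 + 4·9 + 23)/6 = 66/6 = 11
te_Pilot run = (7 + 4·10 + 19)/6 = 66/6 = 11
te_QA = (1 + 4·3 + 5)/6 = 18/6 = 3
te_Packaging design = (9 + 4·11 + 13)/6 = 66/6 = 11
te_Regulatory filing = (1 + 4·2 + 9)/6 = 18/6 = 3
te_Marketing collateral = (11 + 4·12 + 13)/6 = 72/6 = 12
te_Sales training = (8 + 4·12 + 22)/6 = 78/6 = 13
te_Distribution setup = (7 + 4·9 + 11)/6 = 54/6 = 9

Forward pass:
ES_Supplier sourcing = 0; EF_Supplier sourcing = 11
ES_Pilot run = 0; EF_Pilot run = 11
ES_QA = 0; EF_QA = 3
ES_Packaging design = 0; EF_Packaging design = 11
ES_Regulatory filing = 11; EF_Regulatory filing = 11+3 = 14
ES_Marketing collateral = max(EF_Supplier sourcing=11, EF_QA=3) = 11; EF_Marketing collateral = 11+12 = 23
ES_Sales training = 11; EF_Sales training = 11+13 = 24
ES_Distribution setup = max(EF_Supplier sourcing=11, EF_Regulatory filing=14, EF_Marketing collateral=23, EF_Sales training=24) = 24; EF_Distribution setup = 24+9 = 33
Expected project duration μ = 33 days. Critical path: Packaging design → Sales training → Distribution setup.

Backward pass:
LF_Distribution setup = 33; LS_Distribution setup = 33−9 = 24
LF_Sales training = LS_Distribution setup = 24; LS_Sales training = 24−13 = 11
LF_Marketing collateral = LS_Distribution setup = 24; LS_Marketing collateral = 24−12 = 12
LF_Regulatory filing = LS_Distribution setup = 24; LS_Regulatory filing = 24−3 = 21
LF_Packaging design = LS_Sales training = 11; LS_Packaging design = 11−11 = 0
LF_QA = LS_Marketing collateral = 12; LS_QA = 12−3 = 9
LF_Pilot run = LS_Regulatory filing = 21; LS_Pilot run = 21−11 = 10
LF_Supplier sourcing = min(LS_Marketing collateral=12, LS_Distribution setup=24) = 12; LS_Supplier sourcing = 12−11 = 1
Slack_Supplier sourcing = LS_Supplier sourcing − ES_Supplier sourcing = 1 − 0 = 1

1 days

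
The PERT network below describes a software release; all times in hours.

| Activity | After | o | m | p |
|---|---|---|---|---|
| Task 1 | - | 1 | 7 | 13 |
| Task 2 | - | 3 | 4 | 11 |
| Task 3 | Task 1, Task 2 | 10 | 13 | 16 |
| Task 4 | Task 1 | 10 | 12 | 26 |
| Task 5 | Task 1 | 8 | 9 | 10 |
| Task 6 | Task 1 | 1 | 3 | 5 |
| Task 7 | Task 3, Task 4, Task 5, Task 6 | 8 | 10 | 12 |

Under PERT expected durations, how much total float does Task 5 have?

te_Task 1 = (1 + 4·7 + 13)/6 = 42/6 = 7
te_Task 2 = (3 + 4·4 + 11)/6 = 30/6 = 5
te_Task 3 = (10 + 4·13 + 16)/6 = 78/6 = 13
te_Task 4 = (10 + 4·12 + 26)/6 = 84/6 = 14
te_Task 5 = (8 + 4·9 + 10)/6 = 54/6 = 9
te_Task 6 = (1 + 4·3 + 5)/6 = 18/6 = 3
te_Task 7 = (8 + 4·10 + 12)/6 = 60/6 = 10

Forward pass:
ES_Task 1 = 0; EF_Task 1 = 7
ES_Task 2 = 0; EF_Task 2 = 5
ES_Task 3 = max(EF_Task 1=7, EF_Task 2=5) = 7; EF_Task 3 = 7+13 = 20
ES_Task 4 = 7; EF_Task 4 = 7+14 = 21
ES_Task 5 = 7; EF_Task 5 = 7+9 = 16
ES_Task 6 = 7; EF_Task 6 = 7+3 = 10
ES_Task 7 = max(EF_Task 3=20, EF_Task 4=21, EF_Task 5=16, EF_Task 6=10) = 21; EF_Task 7 = 21+10 = 31
Expected project duration μ = 31 hours. Critical path: Task 1 → Task 4 → Task 7.

Backward pass:
LF_Task 7 = 31; LS_Task 7 = 31−10 = 21
LF_Task 6 = LS_Task 7 = 21; LS_Task 6 = 21−3 = 18
LF_Task 5 = LS_Task 7 = 21; LS_Task 5 = 21−9 = 12
LF_Task 4 = LS_Task 7 = 21; LS_Task 4 = 21−14 = 7
LF_Task 3 = LS_Task 7 = 21; LS_Task 3 = 21−13 = 8
LF_Task 2 = LS_Task 3 = 8; LS_Task 2 = 8−5 = 3
LF_Task 1 = min(LS_Task 3=8, LS_Task 4=7, LS_Task 5=12, LS_Task 6=18) = 7; LS_Task 1 = 7−7 = 0
Slack_Task 5 = LS_Task 5 − ES_Task 5 = 12 − 7 = 5

5 hours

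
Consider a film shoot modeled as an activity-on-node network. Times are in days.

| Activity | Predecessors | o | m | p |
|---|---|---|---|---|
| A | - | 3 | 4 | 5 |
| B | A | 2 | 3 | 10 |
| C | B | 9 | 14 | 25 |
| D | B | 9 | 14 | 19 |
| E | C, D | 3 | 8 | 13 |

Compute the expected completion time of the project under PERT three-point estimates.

31 days

te_A = (3 + 4·4 + 5)/6 = 24/6 = 4
te_B = (2 + 4·3 + 10)/6 = 24/6 = 4
te_C = (9 + 4·14 + 25)/6 = 90/6 = 15
te_D = (9 + 4·14 + 19)/6 = 84/6 = 14
te_E = (3 + 4·8 + 13)/6 = 48/6 = 8

Forward pass:
ES_A = 0; EF_A = 4
ES_B = 4; EF_B = 4+4 = 8
ES_C = 8; EF_C = 8+15 = 23
ES_D = 8; EF_D = 8+14 = 22
ES_E = max(EF_C=23, EF_D=22) = 23; EF_E = 23+8 = 31
Expected project duration μ = 31 days. Critical path: A → B → C → E.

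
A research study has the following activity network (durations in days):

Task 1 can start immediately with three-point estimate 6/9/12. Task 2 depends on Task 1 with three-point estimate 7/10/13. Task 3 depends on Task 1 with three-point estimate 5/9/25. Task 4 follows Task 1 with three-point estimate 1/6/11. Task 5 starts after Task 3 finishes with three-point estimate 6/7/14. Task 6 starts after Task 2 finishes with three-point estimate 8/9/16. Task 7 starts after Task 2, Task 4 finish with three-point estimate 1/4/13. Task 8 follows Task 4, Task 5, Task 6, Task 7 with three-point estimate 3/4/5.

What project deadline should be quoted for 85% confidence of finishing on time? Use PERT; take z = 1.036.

35.0 days

te_Task 1 = (6 + 4·9 + 12)/6 = 54/6 = 9; σ²_Task 1 = ((12−6)/6)² = 1.000
te_Task 2 = (7 + 4·10 + 13)/6 = 60/6 = 10; σ²_Task 2 = ((13−7)/6)² = 1.000
te_Task 3 = (5 + 4·9 + 25)/6 = 66/6 = 11; σ²_Task 3 = ((25−5)/6)² = 11.111
te_Task 4 = (1 + 4·6 + 11)/6 = 36/6 = 6; σ²_Task 4 = ((11−1)/6)² = 2.778
te_Task 5 = (6 + 4·7 + 14)/6 = 48/6 = 8; σ²_Task 5 = ((14−6)/6)² = 1.778
te_Task 6 = (8 + 4·9 + 16)/6 = 60/6 = 10; σ²_Task 6 = ((16−8)/6)² = 1.778
te_Task 7 = (1 + 4·4 + 13)/6 = 30/6 = 5; σ²_Task 7 = ((13−1)/6)² = 4.000
te_Task 8 = (3 + 4·4 + 5)/6 = 24/6 = 4; σ²_Task 8 = ((5−3)/6)² = 0.111

Forward pass:
ES_Task 1 = 0; EF_Task 1 = 9
ES_Task 2 = 9; EF_Task 2 = 9+10 = 19
ES_Task 3 = 9; EF_Task 3 = 9+11 = 20
ES_Task 4 = 9; EF_Task 4 = 9+6 = 15
ES_Task 5 = 20; EF_Task 5 = 20+8 = 28
ES_Task 6 = 19; EF_Task 6 = 19+10 = 29
ES_Task 7 = max(EF_Task 2=19, EF_Task 4=15) = 19; EF_Task 7 = 19+5 = 24
ES_Task 8 = max(EF_Task 4=15, EF_Task 5=28, EF_Task 6=29, EF_Task 7=24) = 29; EF_Task 8 = 29+4 = 33
Expected project duration μ = 33 days. Critical path: Task 1 → Task 2 → Task 6 → Task 8.

Variance along critical path = 1.000 + 1.000 + 1.778 + 0.111 = 3.889; σ = 1.972 days.
D = μ + z·σ = 33 + 1.036·1.972 = 35.0 days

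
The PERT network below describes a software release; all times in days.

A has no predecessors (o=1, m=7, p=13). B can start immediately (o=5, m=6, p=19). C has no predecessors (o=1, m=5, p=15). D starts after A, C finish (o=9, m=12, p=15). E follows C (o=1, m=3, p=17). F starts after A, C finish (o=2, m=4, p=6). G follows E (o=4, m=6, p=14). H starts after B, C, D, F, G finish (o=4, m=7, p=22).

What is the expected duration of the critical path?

28 days

te_A = (1 + 4·7 + 13)/6 = 42/6 = 7
te_B = (5 + 4·6 + 19)/6 = 48/6 = 8
te_C = (1 + 4·5 + 15)/6 = 36/6 = 6
te_D = (9 + 4·12 + 15)/6 = 72/6 = 12
te_E = (1 + 4·3 + 17)/6 = 30/6 = 5
te_F = (2 + 4·4 + 6)/6 = 24/6 = 4
te_G = (4 + 4·6 + 14)/6 = 42/6 = 7
te_H = (4 + 4·7 + 22)/6 = 54/6 = 9

Forward pass:
ES_A = 0; EF_A = 7
ES_B = 0; EF_B = 8
ES_C = 0; EF_C = 6
ES_D = max(EF_A=7, EF_C=6) = 7; EF_D = 7+12 = 19
ES_E = 6; EF_E = 6+5 = 11
ES_F = max(EF_A=7, EF_C=6) = 7; EF_F = 7+4 = 11
ES_G = 11; EF_G = 11+7 = 18
ES_H = max(EF_B=8, EF_C=6, EF_D=19, EF_F=11, EF_G=18) = 19; EF_H = 19+9 = 28
Expected project duration μ = 28 days. Critical path: A → D → H.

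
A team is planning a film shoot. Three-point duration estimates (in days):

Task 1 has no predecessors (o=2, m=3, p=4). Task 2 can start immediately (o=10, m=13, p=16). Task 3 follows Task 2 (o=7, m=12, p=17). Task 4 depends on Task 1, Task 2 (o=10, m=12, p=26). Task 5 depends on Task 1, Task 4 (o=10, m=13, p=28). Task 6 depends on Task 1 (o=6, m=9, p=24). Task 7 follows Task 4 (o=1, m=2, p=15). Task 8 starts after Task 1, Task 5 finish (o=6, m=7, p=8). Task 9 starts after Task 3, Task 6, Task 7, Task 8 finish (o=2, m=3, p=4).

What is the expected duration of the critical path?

te_Task 1 = (2 + 4·3 + 4)/6 = 18/6 = 3
te_Task 2 = (10 + 4·13 + 16)/6 = 78/6 = 13
te_Task 3 = (7 + 4·12 + 17)/6 = 72/6 = 12
te_Task 4 = (10 + 4·12 + 26)/6 = 84/6 = 14
te_Task 5 = (10 + 4·13 + 28)/6 = 90/6 = 15
te_Task 6 = (6 + 4·9 + 24)/6 = 66/6 = 11
te_Task 7 = (1 + 4·2 + 15)/6 = 24/6 = 4
te_Task 8 = (6 + 4·7 + 8)/6 = 42/6 = 7
te_Task 9 = (2 + 4·3 + 4)/6 = 18/6 = 3

Forward pass:
ES_Task 1 = 0; EF_Task 1 = 3
ES_Task 2 = 0; EF_Task 2 = 13
ES_Task 3 = 13; EF_Task 3 = 13+12 = 25
ES_Task 4 = max(EF_Task 1=3, EF_Task 2=13) = 13; EF_Task 4 = 13+14 = 27
ES_Task 5 = max(EF_Task 1=3, EF_Task 4=27) = 27; EF_Task 5 = 27+15 = 42
ES_Task 6 = 3; EF_Task 6 = 3+11 = 14
ES_Task 7 = 27; EF_Task 7 = 27+4 = 31
ES_Task 8 = max(EF_Task 1=3, EF_Task 5=42) = 42; EF_Task 8 = 42+7 = 49
ES_Task 9 = max(EF_Task 3=25, EF_Task 6=14, EF_Task 7=31, EF_Task 8=49) = 49; EF_Task 9 = 49+3 = 52
Expected project duration μ = 52 days. Critical path: Task 2 → Task 4 → Task 5 → Task 8 → Task 9.

52 days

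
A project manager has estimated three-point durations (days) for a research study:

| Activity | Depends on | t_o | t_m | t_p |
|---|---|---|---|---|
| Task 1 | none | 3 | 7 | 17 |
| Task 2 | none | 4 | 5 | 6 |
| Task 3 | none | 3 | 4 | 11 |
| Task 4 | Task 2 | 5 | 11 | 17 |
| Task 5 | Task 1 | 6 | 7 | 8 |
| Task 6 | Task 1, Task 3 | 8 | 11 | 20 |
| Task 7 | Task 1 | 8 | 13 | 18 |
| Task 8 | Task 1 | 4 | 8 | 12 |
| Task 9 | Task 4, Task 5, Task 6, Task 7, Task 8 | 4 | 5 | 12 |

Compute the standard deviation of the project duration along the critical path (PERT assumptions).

te_Task 1 = (3 + 4·7 + 17)/6 = 48/6 = 8; σ²_Task 1 = ((17−3)/6)² = 5.444
te_Task 2 = (4 + 4·5 + 6)/6 = 30/6 = 5; σ²_Task 2 = ((6−4)/6)² = 0.111
te_Task 3 = (3 + 4·4 + 11)/6 = 30/6 = 5; σ²_Task 3 = ((11−3)/6)² = 1.778
te_Task 4 = (5 + 4·11 + 17)/6 = 66/6 = 11; σ²_Task 4 = ((17−5)/6)² = 4.000
te_Task 5 = (6 + 4·7 + 8)/6 = 42/6 = 7; σ²_Task 5 = ((8−6)/6)² = 0.111
te_Task 6 = (8 + 4·11 + 20)/6 = 72/6 = 12; σ²_Task 6 = ((20−8)/6)² = 4.000
te_Task 7 = (8 + 4·13 + 18)/6 = 78/6 = 13; σ²_Task 7 = ((18−8)/6)² = 2.778
te_Task 8 = (4 + 4·8 + 12)/6 = 48/6 = 8; σ²_Task 8 = ((12−4)/6)² = 1.778
te_Task 9 = (4 + 4·5 + 12)/6 = 36/6 = 6; σ²_Task 9 = ((12−4)/6)² = 1.778

Forward pass:
ES_Task 1 = 0; EF_Task 1 = 8
ES_Task 2 = 0; EF_Task 2 = 5
ES_Task 3 = 0; EF_Task 3 = 5
ES_Task 4 = 5; EF_Task 4 = 5+11 = 16
ES_Task 5 = 8; EF_Task 5 = 8+7 = 15
ES_Task 6 = max(EF_Task 1=8, EF_Task 3=5) = 8; EF_Task 6 = 8+12 = 20
ES_Task 7 = 8; EF_Task 7 = 8+13 = 21
ES_Task 8 = 8; EF_Task 8 = 8+8 = 16
ES_Task 9 = max(EF_Task 4=16, EF_Task 5=15, EF_Task 6=20, EF_Task 7=21, EF_Task 8=16) = 21; EF_Task 9 = 21+6 = 27
Expected project duration μ = 27 days. Critical path: Task 1 → Task 7 → Task 9.

Variance along critical path = 5.444 + 2.778 + 1.778 = 10.000
σ = √10.000 = 3.162 days

3.16 days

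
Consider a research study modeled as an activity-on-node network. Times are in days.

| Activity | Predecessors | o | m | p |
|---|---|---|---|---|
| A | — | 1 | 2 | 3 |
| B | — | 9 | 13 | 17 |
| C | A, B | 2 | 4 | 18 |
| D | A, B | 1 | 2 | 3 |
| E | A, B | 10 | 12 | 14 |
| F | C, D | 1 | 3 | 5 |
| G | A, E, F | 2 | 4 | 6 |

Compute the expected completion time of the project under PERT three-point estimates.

29 days

te_A = (1 + 4·2 + 3)/6 = 12/6 = 2
te_B = (9 + 4·13 + 17)/6 = 78/6 = 13
te_C = (2 + 4·4 + 18)/6 = 36/6 = 6
te_D = (1 + 4·2 + 3)/6 = 12/6 = 2
te_E = (10 + 4·12 + 14)/6 = 72/6 = 12
te_F = (1 + 4·3 + 5)/6 = 18/6 = 3
te_G = (2 + 4·4 + 6)/6 = 24/6 = 4

Forward pass:
ES_A = 0; EF_A = 2
ES_B = 0; EF_B = 13
ES_C = max(EF_A=2, EF_B=13) = 13; EF_C = 13+6 = 19
ES_D = max(EF_A=2, EF_B=13) = 13; EF_D = 13+2 = 15
ES_E = max(EF_A=2, EF_B=13) = 13; EF_E = 13+12 = 25
ES_F = max(EF_C=19, EF_D=15) = 19; EF_F = 19+3 = 22
ES_G = max(EF_A=2, EF_E=25, EF_F=22) = 25; EF_G = 25+4 = 29
Expected project duration μ = 29 days. Critical path: B → E → G.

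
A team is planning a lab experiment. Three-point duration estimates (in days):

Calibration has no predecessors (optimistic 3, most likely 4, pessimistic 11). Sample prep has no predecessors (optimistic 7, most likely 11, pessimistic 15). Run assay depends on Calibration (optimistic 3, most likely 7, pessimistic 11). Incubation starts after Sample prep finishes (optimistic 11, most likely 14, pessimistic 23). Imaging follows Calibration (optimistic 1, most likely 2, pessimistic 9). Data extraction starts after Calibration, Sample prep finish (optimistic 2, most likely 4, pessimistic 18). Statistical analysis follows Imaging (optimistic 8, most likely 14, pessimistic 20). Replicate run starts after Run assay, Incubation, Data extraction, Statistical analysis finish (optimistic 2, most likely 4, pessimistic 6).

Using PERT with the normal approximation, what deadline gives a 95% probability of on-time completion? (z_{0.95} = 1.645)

te_Calibration = (3 + 4·4 + 11)/6 = 30/6 = 5; σ²_Calibration = ((11−3)/6)² = 1.778
te_Sample prep = (7 + 4·11 + 15)/6 = 66/6 = 11; σ²_Sample prep = ((15−7)/6)² = 1.778
te_Run assay = (3 + 4·7 + 11)/6 = 42/6 = 7; σ²_Run assay = ((11−3)/6)² = 1.778
te_Incubation = (11 + 4·14 + 23)/6 = 90/6 = 15; σ²_Incubation = ((23−11)/6)² = 4.000
te_Imaging = (1 + 4·2 + 9)/6 = 18/6 = 3; σ²_Imaging = ((9−1)/6)² = 1.778
te_Data extraction = (2 + 4·4 + 18)/6 = 36/6 = 6; σ²_Data extraction = ((18−2)/6)² = 7.111
te_Statistical analysis = (8 + 4·14 + 20)/6 = 84/6 = 14; σ²_Statistical analysis = ((20−8)/6)² = 4.000
te_Replicate run = (2 + 4·4 + 6)/6 = 24/6 = 4; σ²_Replicate run = ((6−2)/6)² = 0.444

Forward pass:
ES_Calibration = 0; EF_Calibration = 5
ES_Sample prep = 0; EF_Sample prep = 11
ES_Run assay = 5; EF_Run assay = 5+7 = 12
ES_Incubation = 11; EF_Incubation = 11+15 = 26
ES_Imaging = 5; EF_Imaging = 5+3 = 8
ES_Data extraction = max(EF_Calibration=5, EF_Sample prep=11) = 11; EF_Data extraction = 11+6 = 17
ES_Statistical analysis = 8; EF_Statistical analysis = 8+14 = 22
ES_Replicate run = max(EF_Run assay=12, EF_Incubation=26, EF_Data extraction=17, EF_Statistical analysis=22) = 26; EF_Replicate run = 26+4 = 30
Expected project duration μ = 30 days. Critical path: Sample prep → Incubation → Replicate run.

Variance along critical path = 1.778 + 4.000 + 0.444 = 6.222; σ = 2.494 days.
D = μ + z·σ = 30 + 1.645·2.494 = 34.1 days

34.1 days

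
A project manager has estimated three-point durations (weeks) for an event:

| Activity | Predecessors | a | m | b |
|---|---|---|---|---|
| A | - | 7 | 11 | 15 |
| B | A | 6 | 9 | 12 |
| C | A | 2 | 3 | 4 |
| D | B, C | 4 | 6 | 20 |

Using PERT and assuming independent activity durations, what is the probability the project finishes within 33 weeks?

te_A = (7 + 4·11 + 15)/6 = 66/6 = 11; σ²_A = ((15−7)/6)² = 1.778
te_B = (6 + 4·9 + 12)/6 = 54/6 = 9; σ²_B = ((12−6)/6)² = 1.000
te_C = (2 + 4·3 + 4)/6 = 18/6 = 3; σ²_C = ((4−2)/6)² = 0.111
te_D = (4 + 4·6 + 20)/6 = 48/6 = 8; σ²_D = ((20−4)/6)² = 7.111

Forward pass:
ES_A = 0; EF_A = 11
ES_B = 11; EF_B = 11+9 = 20
ES_C = 11; EF_C = 11+3 = 14
ES_D = max(EF_B=20, EF_C=14) = 20; EF_D = 20+8 = 28
Expected project duration μ = 28 weeks. Critical path: A → B → D.

Variance along critical path = 1.778 + 1.000 + 7.111 = 9.889; σ = √9.889 = 3.145 weeks.
Z = (33 − 28) / 3.145 = 1.590
P(T ≤ 33) = Φ(1.590) ≈ 0.944

0.944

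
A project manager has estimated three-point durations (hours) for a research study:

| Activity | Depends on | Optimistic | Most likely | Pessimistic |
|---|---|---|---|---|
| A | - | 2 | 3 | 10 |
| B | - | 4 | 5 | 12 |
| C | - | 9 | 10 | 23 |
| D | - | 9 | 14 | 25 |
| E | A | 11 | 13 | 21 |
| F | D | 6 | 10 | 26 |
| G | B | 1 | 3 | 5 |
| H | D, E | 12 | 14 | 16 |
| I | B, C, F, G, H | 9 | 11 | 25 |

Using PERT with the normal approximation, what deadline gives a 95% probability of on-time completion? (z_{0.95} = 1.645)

te_A = (2 + 4·3 + 10)/6 = 24/6 = 4; σ²_A = ((10−2)/6)² = 1.778
te_B = (4 + 4·5 + 12)/6 = 36/6 = 6; σ²_B = ((12−4)/6)² = 1.778
te_C = (9 + 4·10 + 23)/6 = 72/6 = 12; σ²_C = ((23−9)/6)² = 5.444
te_D = (9 + 4·14 + 25)/6 = 90/6 = 15; σ²_D = ((25−9)/6)² = 7.111
te_E = (11 + 4·13 + 21)/6 = 84/6 = 14; σ²_E = ((21−11)/6)² = 2.778
te_F = (6 + 4·10 + 26)/6 = 72/6 = 12; σ²_F = ((26−6)/6)² = 11.111
te_G = (1 + 4·3 + 5)/6 = 18/6 = 3; σ²_G = ((5−1)/6)² = 0.444
te_H = (12 + 4·14 + 16)/6 = 84/6 = 14; σ²_H = ((16−12)/6)² = 0.444
te_I = (9 + 4·11 + 25)/6 = 78/6 = 13; σ²_I = ((25−9)/6)² = 7.111

Forward pass:
ES_A = 0; EF_A = 4
ES_B = 0; EF_B = 6
ES_C = 0; EF_C = 12
ES_D = 0; EF_D = 15
ES_E = 4; EF_E = 4+14 = 18
ES_F = 15; EF_F = 15+12 = 27
ES_G = 6; EF_G = 6+3 = 9
ES_H = max(EF_D=15, EF_E=18) = 18; EF_H = 18+14 = 32
ES_I = max(EF_B=6, EF_C=12, EF_F=27, EF_G=9, EF_H=32) = 32; EF_I = 32+13 = 45
Expected project duration μ = 45 hours. Critical path: A → E → H → I.

Variance along critical path = 1.778 + 2.778 + 0.444 + 7.111 = 12.111; σ = 3.480 hours.
D = μ + z·σ = 45 + 1.645·3.480 = 50.7 hours

50.7 hours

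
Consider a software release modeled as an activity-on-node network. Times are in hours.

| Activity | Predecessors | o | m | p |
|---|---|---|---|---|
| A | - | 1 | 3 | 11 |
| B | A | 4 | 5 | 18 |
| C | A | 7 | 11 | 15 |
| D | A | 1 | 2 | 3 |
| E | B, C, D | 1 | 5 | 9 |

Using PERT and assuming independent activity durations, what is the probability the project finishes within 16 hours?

0.056

te_A = (1 + 4·3 + 11)/6 = 24/6 = 4; σ²_A = ((11−1)/6)² = 2.778
te_B = (4 + 4·5 + 18)/6 = 42/6 = 7; σ²_B = ((18−4)/6)² = 5.444
te_C = (7 + 4·11 + 15)/6 = 66/6 = 11; σ²_C = ((15−7)/6)² = 1.778
te_D = (1 + 4·2 + 3)/6 = 12/6 = 2; σ²_D = ((3−1)/6)² = 0.111
te_E = (1 + 4·5 + 9)/6 = 30/6 = 5; σ²_E = ((9−1)/6)² = 1.778

Forward pass:
ES_A = 0; EF_A = 4
ES_B = 4; EF_B = 4+7 = 11
ES_C = 4; EF_C = 4+11 = 15
ES_D = 4; EF_D = 4+2 = 6
ES_E = max(EF_B=11, EF_C=15, EF_D=6) = 15; EF_E = 15+5 = 20
Expected project duration μ = 20 hours. Critical path: A → C → E.

Variance along critical path = 2.778 + 1.778 + 1.778 = 6.333; σ = √6.333 = 2.517 hours.
Z = (16 − 20) / 2.517 = -1.589
P(T ≤ 16) = Φ(-1.589) ≈ 0.056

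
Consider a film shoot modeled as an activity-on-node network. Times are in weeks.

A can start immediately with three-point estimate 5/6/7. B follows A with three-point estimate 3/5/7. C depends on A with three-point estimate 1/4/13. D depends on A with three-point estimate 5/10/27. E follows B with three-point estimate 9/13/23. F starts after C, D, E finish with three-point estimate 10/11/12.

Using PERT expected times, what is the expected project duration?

36 weeks

te_A = (5 + 4·6 + 7)/6 = 36/6 = 6
te_B = (3 + 4·5 + 7)/6 = 30/6 = 5
te_C = (1 + 4·4 + 13)/6 = 30/6 = 5
te_D = (5 + 4·10 + 27)/6 = 72/6 = 12
te_E = (9 + 4·13 + 23)/6 = 84/6 = 14
te_F = (10 + 4·11 + 12)/6 = 66/6 = 11

Forward pass:
ES_A = 0; EF_A = 6
ES_B = 6; EF_B = 6+5 = 11
ES_C = 6; EF_C = 6+5 = 11
ES_D = 6; EF_D = 6+12 = 18
ES_E = 11; EF_E = 11+14 = 25
ES_F = max(EF_C=11, EF_D=18, EF_E=25) = 25; EF_F = 25+11 = 36
Expected project duration μ = 36 weeks. Critical path: A → B → E → F.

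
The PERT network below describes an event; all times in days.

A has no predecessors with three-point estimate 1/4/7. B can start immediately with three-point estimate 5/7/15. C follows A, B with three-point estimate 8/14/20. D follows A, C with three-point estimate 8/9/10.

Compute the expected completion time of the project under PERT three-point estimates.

31 days

te_A = (1 + 4·4 + 7)/6 = 24/6 = 4
te_B = (5 + 4·7 + 15)/6 = 48/6 = 8
te_C = (8 + 4·14 + 20)/6 = 84/6 = 14
te_D = (8 + 4·9 + 10)/6 = 54/6 = 9

Forward pass:
ES_A = 0; EF_A = 4
ES_B = 0; EF_B = 8
ES_C = max(EF_A=4, EF_B=8) = 8; EF_C = 8+14 = 22
ES_D = max(EF_A=4, EF_C=22) = 22; EF_D = 22+9 = 31
Expected project duration μ = 31 days. Critical path: B → C → D.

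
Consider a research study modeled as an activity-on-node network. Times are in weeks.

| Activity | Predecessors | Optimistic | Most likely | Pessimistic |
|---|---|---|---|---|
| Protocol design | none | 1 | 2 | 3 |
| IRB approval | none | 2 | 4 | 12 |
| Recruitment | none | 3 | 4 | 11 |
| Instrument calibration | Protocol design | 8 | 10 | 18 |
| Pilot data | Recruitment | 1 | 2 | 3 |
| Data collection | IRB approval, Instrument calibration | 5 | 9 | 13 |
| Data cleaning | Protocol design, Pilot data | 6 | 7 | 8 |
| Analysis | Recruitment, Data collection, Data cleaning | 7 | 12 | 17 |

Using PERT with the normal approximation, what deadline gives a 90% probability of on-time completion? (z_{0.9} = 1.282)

37.5 weeks

te_Protocol design = (1 + 4·2 + 3)/6 = 12/6 = 2; σ²_Protocol design = ((3−1)/6)² = 0.111
te_IRB approval = (2 + 4·4 + 12)/6 = 30/6 = 5; σ²_IRB approval = ((12−2)/6)² = 2.778
te_Recruitment = (3 + 4·4 + 11)/6 = 30/6 = 5; σ²_Recruitment = ((11−3)/6)² = 1.778
te_Instrument calibration = (8 + 4·10 + 18)/6 = 66/6 = 11; σ²_Instrument calibration = ((18−8)/6)² = 2.778
te_Pilot data = (1 + 4·2 + 3)/6 = 12/6 = 2; σ²_Pilot data = ((3−1)/6)² = 0.111
te_Data collection = (5 + 4·9 + 13)/6 = 54/6 = 9; σ²_Data collection = ((13−5)/6)² = 1.778
te_Data cleaning = (6 + 4·7 + 8)/6 = 42/6 = 7; σ²_Data cleaning = ((8−6)/6)² = 0.111
te_Analysis = (7 + 4·12 + 17)/6 = 72/6 = 12; σ²_Analysis = ((17−7)/6)² = 2.778

Forward pass:
ES_Protocol design = 0; EF_Protocol design = 2
ES_IRB approval = 0; EF_IRB approval = 5
ES_Recruitment = 0; EF_Recruitment = 5
ES_Instrument calibration = 2; EF_Instrument calibration = 2+11 = 13
ES_Pilot data = 5; EF_Pilot data = 5+2 = 7
ES_Data collection = max(EF_IRB approval=5, EF_Instrument calibration=13) = 13; EF_Data collection = 13+9 = 22
ES_Data cleaning = max(EF_Protocol design=2, EF_Pilot data=7) = 7; EF_Data cleaning = 7+7 = 14
ES_Analysis = max(EF_Recruitment=5, EF_Data collection=22, EF_Data cleaning=14) = 22; EF_Analysis = 22+12 = 34
Expected project duration μ = 34 weeks. Critical path: Protocol design → Instrument calibration → Data collection → Analysis.

Variance along critical path = 0.111 + 2.778 + 1.778 + 2.778 = 7.444; σ = 2.728 weeks.
D = μ + z·σ = 34 + 1.282·2.728 = 37.5 weeks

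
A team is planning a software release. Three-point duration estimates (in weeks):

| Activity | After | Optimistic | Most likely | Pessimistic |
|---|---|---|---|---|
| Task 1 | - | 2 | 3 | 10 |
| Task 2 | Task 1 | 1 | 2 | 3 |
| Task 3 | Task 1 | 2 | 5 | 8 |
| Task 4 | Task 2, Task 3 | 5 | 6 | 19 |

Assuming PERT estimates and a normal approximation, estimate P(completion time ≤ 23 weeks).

te_Task 1 = (2 + 4·3 + 10)/6 = 24/6 = 4; σ²_Task 1 = ((10−2)/6)² = 1.778
te_Task 2 = (1 + 4·2 + 3)/6 = 12/6 = 2; σ²_Task 2 = ((3−1)/6)² = 0.111
te_Task 3 = (2 + 4·5 + 8)/6 = 30/6 = 5; σ²_Task 3 = ((8−2)/6)² = 1.000
te_Task 4 = (5 + 4·6 + 19)/6 = 48/6 = 8; σ²_Task 4 = ((19−5)/6)² = 5.444

Forward pass:
ES_Task 1 = 0; EF_Task 1 = 4
ES_Task 2 = 4; EF_Task 2 = 4+2 = 6
ES_Task 3 = 4; EF_Task 3 = 4+5 = 9
ES_Task 4 = max(EF_Task 2=6, EF_Task 3=9) = 9; EF_Task 4 = 9+8 = 17
Expected project duration μ = 17 weeks. Critical path: Task 1 → Task 3 → Task 4.

Variance along critical path = 1.778 + 1.000 + 5.444 = 8.222; σ = √8.222 = 2.867 weeks.
Z = (23 − 17) / 2.867 = 2.092
P(T ≤ 23) = Φ(2.092) ≈ 0.982

0.982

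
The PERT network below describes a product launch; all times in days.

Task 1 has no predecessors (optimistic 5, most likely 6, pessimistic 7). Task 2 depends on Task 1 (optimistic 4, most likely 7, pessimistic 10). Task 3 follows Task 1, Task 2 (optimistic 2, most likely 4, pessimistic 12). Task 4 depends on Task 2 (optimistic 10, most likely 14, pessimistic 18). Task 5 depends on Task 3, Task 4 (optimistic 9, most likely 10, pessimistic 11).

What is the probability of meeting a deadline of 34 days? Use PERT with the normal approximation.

te_Task 1 = (5 + 4·6 + 7)/6 = 36/6 = 6; σ²_Task 1 = ((7−5)/6)² = 0.111
te_Task 2 = (4 + 4·7 + 10)/6 = 42/6 = 7; σ²_Task 2 = ((10−4)/6)² = 1.000
te_Task 3 = (2 + 4·4 + 12)/6 = 30/6 = 5; σ²_Task 3 = ((12−2)/6)² = 2.778
te_Task 4 = (10 + 4·14 + 18)/6 = 84/6 = 14; σ²_Task 4 = ((18−10)/6)² = 1.778
te_Task 5 = (9 + 4·10 + 11)/6 = 60/6 = 10; σ²_Task 5 = ((11−9)/6)² = 0.111

Forward pass:
ES_Task 1 = 0; EF_Task 1 = 6
ES_Task 2 = 6; EF_Task 2 = 6+7 = 13
ES_Task 3 = max(EF_Task 1=6, EF_Task 2=13) = 13; EF_Task 3 = 13+5 = 18
ES_Task 4 = 13; EF_Task 4 = 13+14 = 27
ES_Task 5 = max(EF_Task 3=18, EF_Task 4=27) = 27; EF_Task 5 = 27+10 = 37
Expected project duration μ = 37 days. Critical path: Task 1 → Task 2 → Task 4 → Task 5.

Variance along critical path = 0.111 + 1.000 + 1.778 + 0.111 = 3.000; σ = √3.000 = 1.732 days.
Z = (34 − 37) / 1.732 = -1.732
P(T ≤ 34) = Φ(-1.732) ≈ 0.042

0.042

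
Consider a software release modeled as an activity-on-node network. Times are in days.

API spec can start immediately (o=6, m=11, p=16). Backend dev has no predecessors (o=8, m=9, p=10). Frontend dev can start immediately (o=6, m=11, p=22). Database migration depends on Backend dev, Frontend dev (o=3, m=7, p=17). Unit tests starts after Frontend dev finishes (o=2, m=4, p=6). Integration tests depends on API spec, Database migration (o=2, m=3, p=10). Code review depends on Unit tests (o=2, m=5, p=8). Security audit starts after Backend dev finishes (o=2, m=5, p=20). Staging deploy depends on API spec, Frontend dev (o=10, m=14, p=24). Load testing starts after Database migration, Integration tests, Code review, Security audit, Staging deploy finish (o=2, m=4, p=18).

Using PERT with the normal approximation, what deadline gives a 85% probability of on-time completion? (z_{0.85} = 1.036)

37.6 days

te_API spec = (6 + 4·11 + 16)/6 = 66/6 = 11; σ²_API spec = ((16−6)/6)² = 2.778
te_Backend dev = (8 + 4·9 + 10)/6 = 54/6 = 9; σ²_Backend dev = ((10−8)/6)² = 0.111
te_Frontend dev = (6 + 4·11 + 22)/6 = 72/6 = 12; σ²_Frontend dev = ((22−6)/6)² = 7.111
te_Database migration = (3 + 4·7 + 17)/6 = 48/6 = 8; σ²_Database migration = ((17−3)/6)² = 5.444
te_Unit tests = (2 + 4·4 + 6)/6 = 24/6 = 4; σ²_Unit tests = ((6−2)/6)² = 0.444
te_Integration tests = (2 + 4·3 + 10)/6 = 24/6 = 4; σ²_Integration tests = ((10−2)/6)² = 1.778
te_Code review = (2 + 4·5 + 8)/6 = 30/6 = 5; σ²_Code review = ((8−2)/6)² = 1.000
te_Security audit = (2 + 4·5 + 20)/6 = 42/6 = 7; σ²_Security audit = ((20−2)/6)² = 9.000
te_Staging deploy = (10 + 4·14 + 24)/6 = 90/6 = 15; σ²_Staging deploy = ((24−10)/6)² = 5.444
te_Load testing = (2 + 4·4 + 18)/6 = 36/6 = 6; σ²_Load testing = ((18−2)/6)² = 7.111

Forward pass:
ES_API spec = 0; EF_API spec = 11
ES_Backend dev = 0; EF_Backend dev = 9
ES_Frontend dev = 0; EF_Frontend dev = 12
ES_Database migration = max(EF_Backend dev=9, EF_Frontend dev=12) = 12; EF_Database migration = 12+8 = 20
ES_Unit tests = 12; EF_Unit tests = 12+4 = 16
ES_Integration tests = max(EF_API spec=11, EF_Database migration=20) = 20; EF_Integration tests = 20+4 = 24
ES_Code review = 16; EF_Code review = 16+5 = 21
ES_Security audit = 9; EF_Security audit = 9+7 = 16
ES_Staging deploy = max(EF_API spec=11, EF_Frontend dev=12) = 12; EF_Staging deploy = 12+15 = 27
ES_Load testing = max(EF_Database migration=20, EF_Integration tests=24, EF_Code review=21, EF_Security audit=16, EF_Staging deploy=27) = 27; EF_Load testing = 27+6 = 33
Expected project duration μ = 33 days. Critical path: Frontend dev → Staging deploy → Load testing.

Variance along critical path = 7.111 + 5.444 + 7.111 = 19.667; σ = 4.435 days.
D = μ + z·σ = 33 + 1.036·4.435 = 37.6 days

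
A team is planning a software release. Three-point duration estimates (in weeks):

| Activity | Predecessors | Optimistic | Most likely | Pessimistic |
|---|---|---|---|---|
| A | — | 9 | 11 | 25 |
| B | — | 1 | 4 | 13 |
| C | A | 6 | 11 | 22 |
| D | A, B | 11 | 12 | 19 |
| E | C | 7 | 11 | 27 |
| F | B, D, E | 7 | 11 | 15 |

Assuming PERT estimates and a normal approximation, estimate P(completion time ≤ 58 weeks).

0.958

te_A = (9 + 4·11 + 25)/6 = 78/6 = 13; σ²_A = ((25−9)/6)² = 7.111
te_B = (1 + 4·4 + 13)/6 = 30/6 = 5; σ²_B = ((13−1)/6)² = 4.000
te_C = (6 + 4·11 + 22)/6 = 72/6 = 12; σ²_C = ((22−6)/6)² = 7.111
te_D = (11 + 4·12 + 19)/6 = 78/6 = 13; σ²_D = ((19−11)/6)² = 1.778
te_E = (7 + 4·11 + 27)/6 = 78/6 = 13; σ²_E = ((27−7)/6)² = 11.111
te_F = (7 + 4·11 + 15)/6 = 66/6 = 11; σ²_F = ((15−7)/6)² = 1.778

Forward pass:
ES_A = 0; EF_A = 13
ES_B = 0; EF_B = 5
ES_C = 13; EF_C = 13+12 = 25
ES_D = max(EF_A=13, EF_B=5) = 13; EF_D = 13+13 = 26
ES_E = 25; EF_E = 25+13 = 38
ES_F = max(EF_B=5, EF_D=26, EF_E=38) = 38; EF_F = 38+11 = 49
Expected project duration μ = 49 weeks. Critical path: A → C → E → F.

Variance along critical path = 7.111 + 7.111 + 11.111 + 1.778 = 27.111; σ = √27.111 = 5.207 weeks.
Z = (58 − 49) / 5.207 = 1.728
P(T ≤ 58) = Φ(1.728) ≈ 0.958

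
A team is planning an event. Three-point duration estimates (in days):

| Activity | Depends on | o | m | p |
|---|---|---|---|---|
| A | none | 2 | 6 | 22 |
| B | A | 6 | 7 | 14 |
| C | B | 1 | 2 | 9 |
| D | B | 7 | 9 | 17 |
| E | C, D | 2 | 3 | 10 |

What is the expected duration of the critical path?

30 days

te_A = (2 + 4·6 + 22)/6 = 48/6 = 8
te_B = (6 + 4·7 + 14)/6 = 48/6 = 8
te_C = (1 + 4·2 + 9)/6 = 18/6 = 3
te_D = (7 + 4·9 + 17)/6 = 60/6 = 10
te_E = (2 + 4·3 + 10)/6 = 24/6 = 4

Forward pass:
ES_A = 0; EF_A = 8
ES_B = 8; EF_B = 8+8 = 16
ES_C = 16; EF_C = 16+3 = 19
ES_D = 16; EF_D = 16+10 = 26
ES_E = max(EF_C=19, EF_D=26) = 26; EF_E = 26+4 = 30
Expected project duration μ = 30 days. Critical path: A → B → D → E.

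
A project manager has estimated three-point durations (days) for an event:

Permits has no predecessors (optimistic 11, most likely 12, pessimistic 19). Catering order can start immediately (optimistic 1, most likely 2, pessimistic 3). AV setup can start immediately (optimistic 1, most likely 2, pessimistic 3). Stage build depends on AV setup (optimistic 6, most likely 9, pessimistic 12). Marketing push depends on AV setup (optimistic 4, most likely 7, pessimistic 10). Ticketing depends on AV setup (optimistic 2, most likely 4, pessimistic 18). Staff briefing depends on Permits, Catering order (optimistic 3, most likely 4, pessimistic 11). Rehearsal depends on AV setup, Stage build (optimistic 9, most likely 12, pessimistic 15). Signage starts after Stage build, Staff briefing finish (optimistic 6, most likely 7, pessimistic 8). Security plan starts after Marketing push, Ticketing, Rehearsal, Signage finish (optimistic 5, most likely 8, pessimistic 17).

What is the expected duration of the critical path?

te_Permits = (11 + 4·12 + 19)/6 = 78/6 = 13
te_Catering order = (1 + 4·2 + 3)/6 = 12/6 = 2
te_AV setup = (1 + 4·2 + 3)/6 = 12/6 = 2
te_Stage build = (6 + 4·9 + 12)/6 = 54/6 = 9
te_Marketing push = (4 + 4·7 + 10)/6 = 42/6 = 7
te_Ticketing = (2 + 4·4 + 18)/6 = 36/6 = 6
te_Staff briefing = (3 + 4·4 + 11)/6 = 30/6 = 5
te_Rehearsal = (9 + 4·12 + 15)/6 = 72/6 = 12
te_Signage = (6 + 4·7 + 8)/6 = 42/6 = 7
te_Security plan = (5 + 4·8 + 17)/6 = 54/6 = 9

Forward pass:
ES_Permits = 0; EF_Permits = 13
ES_Catering order = 0; EF_Catering order = 2
ES_AV setup = 0; EF_AV setup = 2
ES_Stage build = 2; EF_Stage build = 2+9 = 11
ES_Marketing push = 2; EF_Marketing push = 2+7 = 9
ES_Ticketing = 2; EF_Ticketing = 2+6 = 8
ES_Staff briefing = max(EF_Permits=13, EF_Catering order=2) = 13; EF_Staff briefing = 13+5 = 18
ES_Rehearsal = max(EF_AV setup=2, EF_Stage build=11) = 11; EF_Rehearsal = 11+12 = 23
ES_Signage = max(EF_Stage build=11, EF_Staff briefing=18) = 18; EF_Signage = 18+7 = 25
ES_Security plan = max(EF_Marketing push=9, EF_Ticketing=8, EF_Rehearsal=23, EF_Signage=25) = 25; EF_Security plan = 25+9 = 34
Expected project duration μ = 34 days. Critical path: Permits → Staff briefing → Signage → Security plan.

34 days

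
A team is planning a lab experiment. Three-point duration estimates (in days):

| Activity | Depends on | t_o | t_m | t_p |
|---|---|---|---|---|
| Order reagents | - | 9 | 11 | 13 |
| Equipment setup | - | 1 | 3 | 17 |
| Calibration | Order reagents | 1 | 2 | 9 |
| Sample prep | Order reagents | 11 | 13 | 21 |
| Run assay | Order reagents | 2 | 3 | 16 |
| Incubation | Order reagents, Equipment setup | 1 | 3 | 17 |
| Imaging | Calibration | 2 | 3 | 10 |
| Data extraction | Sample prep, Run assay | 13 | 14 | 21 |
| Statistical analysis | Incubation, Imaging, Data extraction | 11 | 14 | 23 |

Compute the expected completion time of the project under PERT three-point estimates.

te_Order reagents = (9 + 4·11 + 13)/6 = 66/6 = 11
te_Equipment setup = (1 + 4·3 + 17)/6 = 30/6 = 5
te_Calibration = (1 + 4·2 + 9)/6 = 18/6 = 3
te_Sample prep = (11 + 4·13 + 21)/6 = 84/6 = 14
te_Run assay = (2 + 4·3 + 16)/6 = 30/6 = 5
te_Incubation = (1 + 4·3 + 17)/6 = 30/6 = 5
te_Imaging = (2 + 4·3 + 10)/6 = 24/6 = 4
te_Data extraction = (13 + 4·14 + 21)/6 = 90/6 = 15
te_Statistical analysis = (11 + 4·14 + 23)/6 = 90/6 = 15

Forward pass:
ES_Order reagents = 0; EF_Order reagents = 11
ES_Equipment setup = 0; EF_Equipment setup = 5
ES_Calibration = 11; EF_Calibration = 11+3 = 14
ES_Sample prep = 11; EF_Sample prep = 11+14 = 25
ES_Run assay = 11; EF_Run assay = 11+5 = 16
ES_Incubation = max(EF_Order reagents=11, EF_Equipment setup=5) = 11; EF_Incubation = 11+5 = 16
ES_Imaging = 14; EF_Imaging = 14+4 = 18
ES_Data extraction = max(EF_Sample prep=25, EF_Run assay=16) = 25; EF_Data extraction = 25+15 = 40
ES_Statistical analysis = max(EF_Incubation=16, EF_Imaging=18, EF_Data extraction=40) = 40; EF_Statistical analysis = 40+15 = 55
Expected project duration μ = 55 days. Critical path: Order reagents → Sample prep → Data extraction → Statistical analysis.

55 days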